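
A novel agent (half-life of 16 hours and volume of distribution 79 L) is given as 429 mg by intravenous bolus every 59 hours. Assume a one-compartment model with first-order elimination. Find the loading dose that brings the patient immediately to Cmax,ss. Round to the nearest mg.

465 mg

f = (1/2)^(59/16) ≈ 0.077616; accumulation ratio R = 1/(1−f) ≈ 1.08415.
Loading dose to hit Cmax,ss on first dose: D_load = D_maint·R ≈ 429 × 1.08415 ≈ 465.10 mg.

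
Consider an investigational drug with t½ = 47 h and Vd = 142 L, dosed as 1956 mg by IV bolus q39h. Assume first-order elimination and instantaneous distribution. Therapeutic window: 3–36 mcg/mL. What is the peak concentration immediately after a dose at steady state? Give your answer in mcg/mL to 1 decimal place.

k = ln2/t½ = ln2/47 ≈ 0.014748 h⁻¹; fraction remaining f = e^(−kτ) = e^(−0.014748×39) ≈ 0.5626.
At steady state, accumulation factor R = 1/(1 − e^(−kτ)) ≈ 2.2862.
Single-dose peak C₀ = D/Vd = 1956/142 ≈ 13.775 mcg/mL.
Cmax,ss = C₀/(1 − f) ≈ 13.775/0.4374 ≈ 31.493 mcg/mL.
Peak 31.5 mcg/mL vs MTC 36 mcg/mL: below toxic threshold.

31.5 mcg/mL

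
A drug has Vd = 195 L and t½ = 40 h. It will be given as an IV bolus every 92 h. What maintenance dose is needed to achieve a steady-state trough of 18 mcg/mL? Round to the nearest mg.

13775 mg

τ/t½ = 92/40 ≈ 2.3, so f = (1/2)^(92/40) ≈ 0.203063.
Cmin,ss = (D/Vd)·f/(1−f), so D = Cmin,ss·Vd·(1−f)/f.
D = 18 × 195 × (1−f)/f ≈ 18 × 195 × 3.92458 ≈ 13775.28 mg.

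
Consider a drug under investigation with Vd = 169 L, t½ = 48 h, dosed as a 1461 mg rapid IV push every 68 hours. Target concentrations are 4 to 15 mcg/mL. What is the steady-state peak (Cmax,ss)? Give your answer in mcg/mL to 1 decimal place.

13.8 mcg/mL

τ/t½ = 68/48 ≈ 1.4167, so fraction remaining f = (1/2)^(68/48) ≈ 0.3746.
At steady state, accumulation factor R = 1/(1 − e^(−kτ)) ≈ 1.5990.
Each bolus raises the concentration by D/Vd = 1461/169 ≈ 8.645 mcg/mL.
Steady-state peak Cmax,ss = C₀·R ≈ 8.645 × 1.5990 ≈ 13.823 mcg/mL.
Peak 13.8 mcg/mL vs MTC 15 mcg/mL: below toxic threshold.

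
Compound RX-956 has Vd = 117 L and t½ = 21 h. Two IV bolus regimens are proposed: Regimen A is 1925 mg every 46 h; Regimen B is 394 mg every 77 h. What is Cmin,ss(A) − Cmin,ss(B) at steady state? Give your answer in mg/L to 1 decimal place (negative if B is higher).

4.3 mg/L

Regimen A: f = (1/2)^(46/21) ≈ 0.2191; Cmin,ss = (1925/117)·f/(1−f) ≈ 4.616 mg/L.
Regimen B: f = (1/2)^(77/21) ≈ 0.0787; Cmin,ss = (394/117)·f/(1−f) ≈ 0.288 mg/L.
Difference ≈ 4.616 − 0.288 ≈ 4.328 mg/L.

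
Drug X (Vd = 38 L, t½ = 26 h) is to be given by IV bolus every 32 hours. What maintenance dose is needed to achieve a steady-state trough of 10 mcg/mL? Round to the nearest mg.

512 mg

τ/t½ = 32/26 ≈ 1.2308, so f = (1/2)^(32/26) ≈ 0.426090.
Cmin,ss = (D/Vd)·f/(1−f), so D = Cmin,ss·Vd·(1−f)/f.
D = 10 × 38 × (1−f)/f ≈ 10 × 38 × 1.34692 ≈ 511.83 mg.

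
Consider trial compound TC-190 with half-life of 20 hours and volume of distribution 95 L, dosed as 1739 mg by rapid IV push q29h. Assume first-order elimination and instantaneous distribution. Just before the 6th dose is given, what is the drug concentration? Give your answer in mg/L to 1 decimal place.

f = (1/2)^(τ/t½) = (1/2)^(29/20) ≈ 0.3660.
C₀ = D/Vd = 1739/95 ≈ 18.305 mg/L.
Before the 6th dose, 5 doses have been given. Superposition: Cmin = C₀·(f + f² + … + f^5).
≈ 18.305 × (0.3660 + 0.1340 + 0.0490 + 0.0179 + 0.0066) ≈ 18.305 × 0.5735 ≈ 10.498 mg/L.

10.5 mg/L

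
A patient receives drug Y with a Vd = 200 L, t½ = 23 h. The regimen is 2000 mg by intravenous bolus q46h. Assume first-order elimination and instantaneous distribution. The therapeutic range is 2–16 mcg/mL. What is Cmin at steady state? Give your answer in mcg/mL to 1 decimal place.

3.3 mcg/mL

The dosing interval is 2 half-lives, so f = 2^(−2) = 0.25.
Accumulation ratio R = 1/(1 − f) = 1/0.75 = 4/3.
Single-dose peak C₀ = D/Vd = 2000/200 = 10 mcg/mL.
Steady-state peak Cmax,ss = C₀·R = 10 × 4/3 ≈ 13.333 mcg/mL.
Steady-state trough Cmin,ss = Cmax,ss·f ≈ 13.333 × 0.25 ≈ 3.333 mcg/mL.
Trough 3.3 mcg/mL vs MEC 2 mcg/mL: adequate.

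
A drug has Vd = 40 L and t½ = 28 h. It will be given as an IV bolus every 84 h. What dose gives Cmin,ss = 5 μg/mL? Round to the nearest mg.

1400 mg

τ/t½ = 84/28 ≈ 3, so f = (1/2)^(84/28) ≈ 0.125000.
Cmin,ss = (D/Vd)·f/(1−f), so D = Cmin,ss·Vd·(1−f)/f.
D = 5 × 40 × (1−f)/f ≈ 5 × 40 × 7.00000 ≈ 1400.00 mg.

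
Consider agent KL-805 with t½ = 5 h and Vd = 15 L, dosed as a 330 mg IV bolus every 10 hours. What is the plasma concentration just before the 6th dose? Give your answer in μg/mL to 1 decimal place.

f = (1/2)^(τ/t½) = (1/2)^(10/5) ≈ 0.2500.
C₀ = D/Vd = 330/15 ≈ 22.000 μg/mL.
Before the 6th dose, 5 doses have been given. Superposition: Cmin = C₀·(f + f² + … + f^5).
≈ 22.000 × (0.2500 + 0.0625 + 0.0156 + 0.0039 + 0.0010) ≈ 22.000 × 0.3330 ≈ 7.326 μg/mL.

7.3 μg/mL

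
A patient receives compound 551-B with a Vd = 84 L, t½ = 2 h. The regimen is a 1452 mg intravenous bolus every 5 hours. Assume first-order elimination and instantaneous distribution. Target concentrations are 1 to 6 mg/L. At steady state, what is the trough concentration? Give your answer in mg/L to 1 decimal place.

k = ln2/t½ = ln2/2 ≈ 0.346574 h⁻¹; fraction remaining f = e^(−kτ) = e^(−0.346574×5) ≈ 0.1768.
Single-dose peak C₀ = D/Vd = 1452/84 ≈ 17.286 mg/L.
Steady-state trough Cmin,ss = C₀·f/(1−f) ≈ 17.286 × 0.1768/0.8232 ≈ 3.713 mg/L.
Trough 3.7 mg/L vs MEC 1 mg/L: adequate.

3.7 mg/L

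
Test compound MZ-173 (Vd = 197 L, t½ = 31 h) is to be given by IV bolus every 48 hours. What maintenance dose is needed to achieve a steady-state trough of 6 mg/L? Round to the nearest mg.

2275 mg

τ/t½ = 48/31 ≈ 1.5484, so f = (1/2)^(48/31) ≈ 0.341892.
Cmin,ss = (D/Vd)·f/(1−f), so D = Cmin,ss·Vd·(1−f)/f.
D = 6 × 197 × (1−f)/f ≈ 6 × 197 × 1.92490 ≈ 2275.23 mg.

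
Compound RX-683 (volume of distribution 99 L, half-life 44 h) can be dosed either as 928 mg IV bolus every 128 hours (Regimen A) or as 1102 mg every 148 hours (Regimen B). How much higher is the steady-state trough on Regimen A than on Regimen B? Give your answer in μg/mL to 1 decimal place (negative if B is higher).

0.2 μg/mL

Regimen A: f = (1/2)^(128/44) ≈ 0.1331; Cmin,ss = (928/99)·f/(1−f) ≈ 1.439 μg/mL.
Regimen B: f = (1/2)^(148/44) ≈ 0.0972; Cmin,ss = (1102/99)·f/(1−f) ≈ 1.198 μg/mL.
Difference ≈ 1.439 − 1.198 ≈ 0.241 μg/mL.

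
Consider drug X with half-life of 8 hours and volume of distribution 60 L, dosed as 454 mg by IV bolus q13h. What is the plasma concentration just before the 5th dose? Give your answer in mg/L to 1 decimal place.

f = (1/2)^(τ/t½) = (1/2)^(13/8) ≈ 0.3242.
C₀ = D/Vd = 454/60 ≈ 7.567 mg/L.
Before the 5th dose, 4 doses have been given. Superposition: Cmin = C₀·(f + f² + … + f^4).
≈ 7.567 × (0.3242 + 0.1051 + 0.0341 + 0.0110) ≈ 7.567 × 0.4744 ≈ 3.590 mg/L.

3.6 mg/L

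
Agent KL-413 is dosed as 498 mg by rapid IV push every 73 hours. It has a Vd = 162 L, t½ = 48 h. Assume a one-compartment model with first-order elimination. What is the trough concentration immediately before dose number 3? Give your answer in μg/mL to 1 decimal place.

f = (1/2)^(τ/t½) = (1/2)^(73/48) ≈ 0.3485.
C₀ = D/Vd = 498/162 ≈ 3.074 μg/mL.
Before the 3rd dose, 2 doses have been given. Superposition: Cmin = C₀·(f + f²).
≈ 3.074 × (0.3485 + 0.1215) ≈ 3.074 × 0.4700 ≈ 1.445 μg/mL.

1.4 μg/mL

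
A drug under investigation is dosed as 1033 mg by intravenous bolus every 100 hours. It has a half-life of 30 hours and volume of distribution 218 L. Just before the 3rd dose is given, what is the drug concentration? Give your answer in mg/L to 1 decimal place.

f = (1/2)^(τ/t½) = (1/2)^(100/30) ≈ 0.0992.
C₀ = D/Vd = 1033/218 ≈ 4.739 mg/L.
Before the 3rd dose, 2 doses have been given. Superposition: Cmin = C₀·(f + f²).
≈ 4.739 × (0.0992 + 0.0098) ≈ 4.739 × 0.1090 ≈ 0.517 mg/L.

0.5 mg/L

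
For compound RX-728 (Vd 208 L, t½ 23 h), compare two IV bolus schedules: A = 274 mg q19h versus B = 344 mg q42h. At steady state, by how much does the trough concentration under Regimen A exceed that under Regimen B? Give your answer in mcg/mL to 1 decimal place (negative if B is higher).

1.1 mcg/mL

Regimen A: f = (1/2)^(19/23) ≈ 0.5641; Cmin,ss = (274/208)·f/(1−f) ≈ 1.705 mcg/mL.
Regimen B: f = (1/2)^(42/23) ≈ 0.2820; Cmin,ss = (344/208)·f/(1−f) ≈ 0.650 mcg/mL.
Difference ≈ 1.705 − 0.650 ≈ 1.055 mcg/mL.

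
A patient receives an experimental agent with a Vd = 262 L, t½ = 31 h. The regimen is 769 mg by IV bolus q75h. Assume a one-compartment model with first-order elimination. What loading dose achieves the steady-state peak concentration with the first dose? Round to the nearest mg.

946 mg

f = (1/2)^(75/31) ≈ 0.186940; accumulation ratio R = 1/(1−f) ≈ 1.22992.
Loading dose to hit Cmax,ss on first dose: D_load = D_maint·R ≈ 769 × 1.22992 ≈ 945.81 mg.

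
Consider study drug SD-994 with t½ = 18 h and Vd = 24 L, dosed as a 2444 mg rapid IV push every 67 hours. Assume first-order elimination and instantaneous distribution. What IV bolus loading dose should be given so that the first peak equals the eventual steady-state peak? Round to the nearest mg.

2644 mg

f = (1/2)^(67/18) ≈ 0.075770; accumulation ratio R = 1/(1−f) ≈ 1.08198.
Loading dose to hit Cmax,ss on first dose: D_load = D_maint·R ≈ 2444 × 1.08198 ≈ 2644.36 mg.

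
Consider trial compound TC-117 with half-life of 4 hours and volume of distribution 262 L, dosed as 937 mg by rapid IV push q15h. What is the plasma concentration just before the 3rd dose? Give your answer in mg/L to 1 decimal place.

0.3 mg/L

f = (1/2)^(τ/t½) = (1/2)^(15/4) ≈ 0.0743.
C₀ = D/Vd = 937/262 ≈ 3.576 mg/L.
Before the 3rd dose, 2 doses have been given. Superposition: Cmin = C₀·(f + f²).
≈ 3.576 × (0.0743 + 0.0055) ≈ 3.576 × 0.0798 ≈ 0.285 mg/L.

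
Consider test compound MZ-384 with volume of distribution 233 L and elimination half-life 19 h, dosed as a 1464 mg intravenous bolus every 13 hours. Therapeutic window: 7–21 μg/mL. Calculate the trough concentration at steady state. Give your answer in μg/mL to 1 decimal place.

τ/t½ = 13/19 ≈ 0.68421, so fraction remaining f = (1/2)^(13/19) ≈ 0.6223.
Accumulation ratio R = 1/(1 − f) ≈ 1/0.3777 ≈ 2.6476.
Each bolus raises the concentration by D/Vd = 1464/233 ≈ 6.283 μg/mL.
Steady-state peak Cmax,ss = C₀·R ≈ 6.283 × 2.6476 ≈ 16.635 μg/mL.
One interval later, Cmin,ss = Cmax,ss·e^(−kτ) ≈ 16.635 × 0.6223 ≈ 10.352 μg/mL.
Trough 10.4 μg/mL vs MEC 7 μg/mL: adequate.

10.4 μg/mL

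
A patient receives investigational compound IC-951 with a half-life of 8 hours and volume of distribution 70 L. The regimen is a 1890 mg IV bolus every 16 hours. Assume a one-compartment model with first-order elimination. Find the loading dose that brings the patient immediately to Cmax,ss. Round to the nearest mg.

2520 mg

f = (1/2)^(16/8) ≈ 0.250000; accumulation ratio R = 1/(1−f) ≈ 1.33333.
Loading dose to hit Cmax,ss on first dose: D_load = D_maint·R ≈ 1890 × 1.33333 ≈ 2519.99 mg.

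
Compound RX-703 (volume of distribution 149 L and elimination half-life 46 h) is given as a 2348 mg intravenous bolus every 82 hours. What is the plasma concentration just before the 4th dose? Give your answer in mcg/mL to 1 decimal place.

f = (1/2)^(τ/t½) = (1/2)^(82/46) ≈ 0.2907.
C₀ = D/Vd = 2348/149 ≈ 15.758 mcg/mL.
Before the 4th dose, 3 doses have been given. Superposition: Cmin = C₀·(f + f² + … + f^3).
≈ 15.758 × (0.2907 + 0.0845 + 0.0246) ≈ 15.758 × 0.3998 ≈ 6.300 mcg/mL.

6.3 mcg/mL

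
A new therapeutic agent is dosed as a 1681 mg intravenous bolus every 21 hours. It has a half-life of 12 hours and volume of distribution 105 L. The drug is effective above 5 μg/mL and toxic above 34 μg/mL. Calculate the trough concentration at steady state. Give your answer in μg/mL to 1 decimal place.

τ/t½ = 21/12 ≈ 1.75, so fraction remaining f = (1/2)^(21/12) ≈ 0.2973.
At steady state, accumulation factor R = 1/(1 − e^(−kτ)) ≈ 1.4231.
Single-dose peak C₀ = D/Vd = 1681/105 ≈ 16.010 μg/mL.
Cmax,ss = C₀/(1 − f) ≈ 16.010/0.7027 ≈ 22.784 μg/mL.
Steady-state trough Cmin,ss = Cmax,ss·f ≈ 22.784 × 0.2973 ≈ 6.774 μg/mL.
Trough 6.8 μg/mL vs MEC 5 μg/mL: adequate.

6.8 μg/mL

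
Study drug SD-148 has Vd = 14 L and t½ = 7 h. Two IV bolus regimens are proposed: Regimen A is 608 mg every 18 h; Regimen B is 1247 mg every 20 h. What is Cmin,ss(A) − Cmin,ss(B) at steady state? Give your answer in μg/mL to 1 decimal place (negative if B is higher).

Regimen A: f = (1/2)^(18/7) ≈ 0.1682; Cmin,ss = (608/14)·f/(1−f) ≈ 8.782 μg/mL.
Regimen B: f = (1/2)^(20/7) ≈ 0.1380; Cmin,ss = (1247/14)·f/(1−f) ≈ 14.260 μg/mL.
Difference ≈ 8.782 − 14.260 ≈ -5.478 μg/mL.

-5.5 μg/mL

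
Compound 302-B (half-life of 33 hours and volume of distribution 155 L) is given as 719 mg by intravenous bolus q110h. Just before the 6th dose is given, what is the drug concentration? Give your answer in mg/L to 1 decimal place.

f = (1/2)^(τ/t½) = (1/2)^(110/33) ≈ 0.0992.
C₀ = D/Vd = 719/155 ≈ 4.639 mg/L.
Before the 6th dose, 5 doses have been given. Superposition: Cmin = C₀·(f + f² + … + f^5).
≈ 4.639 × (0.0992 + 0.0098 + 0.0010 + 0.0001 + 0.0000) ≈ 4.639 × 0.1101 ≈ 0.511 mg/L.

0.5 mg/L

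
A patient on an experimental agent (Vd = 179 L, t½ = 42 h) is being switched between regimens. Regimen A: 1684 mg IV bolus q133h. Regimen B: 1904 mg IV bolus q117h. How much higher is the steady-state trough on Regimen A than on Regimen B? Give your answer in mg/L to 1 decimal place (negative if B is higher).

-0.6 mg/L

Regimen A: f = (1/2)^(133/42) ≈ 0.1114; Cmin,ss = (1684/179)·f/(1−f) ≈ 1.179 mg/L.
Regimen B: f = (1/2)^(117/42) ≈ 0.1450; Cmin,ss = (1904/179)·f/(1−f) ≈ 1.804 mg/L.
Difference ≈ 1.179 − 1.804 ≈ -0.625 mg/L.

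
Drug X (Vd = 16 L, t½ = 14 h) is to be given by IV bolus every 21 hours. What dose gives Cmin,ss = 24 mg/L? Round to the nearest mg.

702 mg

τ/t½ = 21/14 ≈ 1.5, so f = (1/2)^(21/14) ≈ 0.353553.
Cmin,ss = (D/Vd)·f/(1−f), so D = Cmin,ss·Vd·(1−f)/f.
D = 24 × 16 × (1−f)/f ≈ 24 × 16 × 1.82843 ≈ 702.12 mg.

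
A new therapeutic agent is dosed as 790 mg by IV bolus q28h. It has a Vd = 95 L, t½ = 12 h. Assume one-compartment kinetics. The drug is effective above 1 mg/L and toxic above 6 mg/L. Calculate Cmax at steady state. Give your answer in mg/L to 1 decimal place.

τ/t½ = 28/12 ≈ 2.3333, so fraction remaining f = (1/2)^(28/12) ≈ 0.1984.
Accumulation ratio R = 1/(1 − f) ≈ 1/0.8016 ≈ 1.2475.
Each bolus raises the concentration by D/Vd = 790/95 ≈ 8.316 mg/L.
Cmax,ss = C₀/(1 − f) ≈ 8.316/0.8016 ≈ 10.374 mg/L.
Peak 10.4 mg/L vs MTC 6 mg/L: exceeds toxic threshold.

10.4 mg/L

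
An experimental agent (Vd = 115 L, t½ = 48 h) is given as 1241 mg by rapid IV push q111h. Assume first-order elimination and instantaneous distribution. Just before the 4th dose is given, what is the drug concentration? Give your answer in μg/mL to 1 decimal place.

f = (1/2)^(τ/t½) = (1/2)^(111/48) ≈ 0.2013.
C₀ = D/Vd = 1241/115 ≈ 10.791 μg/mL.
Before the 4th dose, 3 doses have been given. Superposition: Cmin = C₀·(f + f² + … + f^3).
≈ 10.791 × (0.2013 + 0.0405 + 0.0082) ≈ 10.791 × 0.2500 ≈ 2.698 μg/mL.

2.7 μg/mL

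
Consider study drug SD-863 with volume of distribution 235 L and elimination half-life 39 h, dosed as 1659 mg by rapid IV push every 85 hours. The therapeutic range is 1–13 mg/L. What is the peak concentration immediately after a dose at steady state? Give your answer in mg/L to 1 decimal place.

k = ln2/t½ = ln2/39 ≈ 0.017773 h⁻¹; fraction remaining f = e^(−kτ) = e^(−0.017773×85) ≈ 0.2208.
At steady state, accumulation factor R = 1/(1 − e^(−kτ)) ≈ 1.2834.
Each bolus raises the concentration by D/Vd = 1659/235 ≈ 7.060 mg/L.
Steady-state peak Cmax,ss = C₀·R ≈ 7.060 × 1.2834 ≈ 9.061 mg/L.
Peak 9.1 mg/L vs MTC 13 mg/L: below toxic threshold.

9.1 mg/L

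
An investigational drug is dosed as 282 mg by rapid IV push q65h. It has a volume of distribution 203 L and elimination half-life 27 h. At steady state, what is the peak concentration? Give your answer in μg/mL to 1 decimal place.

τ/t½ = 65/27 ≈ 2.4074, so fraction remaining f = (1/2)^(65/27) ≈ 0.1885.
Accumulation ratio R = 1/(1 − f) ≈ 1/0.8115 ≈ 1.2323.
Each bolus raises the concentration by D/Vd = 282/203 ≈ 1.389 μg/mL.
Steady-state peak Cmax,ss = C₀·R ≈ 1.389 × 1.2323 ≈ 1.712 μg/mL.

1.7 μg/mL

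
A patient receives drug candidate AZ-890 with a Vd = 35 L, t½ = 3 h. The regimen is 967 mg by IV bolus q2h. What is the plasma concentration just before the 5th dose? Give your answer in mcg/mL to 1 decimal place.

f = (1/2)^(τ/t½) = (1/2)^(2/3) ≈ 0.6300.
C₀ = D/Vd = 967/35 ≈ 27.629 mcg/mL.
Before the 5th dose, 4 doses have been given. Superposition: Cmin = C₀·(f + f² + … + f^4).
≈ 27.629 × (0.6300 + 0.3969 + 0.2500 + 0.1575) ≈ 27.629 × 1.4344 ≈ 39.631 mcg/mL.

39.6 mcg/mL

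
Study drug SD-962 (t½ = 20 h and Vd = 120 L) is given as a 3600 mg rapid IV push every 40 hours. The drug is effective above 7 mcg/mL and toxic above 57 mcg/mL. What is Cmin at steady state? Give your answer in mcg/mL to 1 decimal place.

The dosing interval is 2 half-lives, so f = 2^(−2) = 0.25.
At steady state, R = 1/(1 − 0.25) = 4/3.
Single-dose peak C₀ = D/Vd = 3600/120 = 30 mcg/mL.
Steady-state peak Cmax,ss = C₀·R = 30 × 4/3 ≈ 40.000 mcg/mL.
Steady-state trough Cmin,ss = Cmax,ss·f ≈ 40.000 × 0.25 ≈ 10.000 mcg/mL.
Trough 10.0 mcg/mL vs MEC 7 mcg/mL: adequate.

10.0 mcg/mL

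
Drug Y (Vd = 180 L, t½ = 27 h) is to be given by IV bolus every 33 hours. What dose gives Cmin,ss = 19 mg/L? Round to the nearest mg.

4559 mg

τ/t½ = 33/27 ≈ 1.2222, so f = (1/2)^(33/27) ≈ 0.428622.
Cmin,ss = (D/Vd)·f/(1−f), so D = Cmin,ss·Vd·(1−f)/f.
D = 19 × 180 × (1−f)/f ≈ 19 × 180 × 1.33306 ≈ 4559.07 mg.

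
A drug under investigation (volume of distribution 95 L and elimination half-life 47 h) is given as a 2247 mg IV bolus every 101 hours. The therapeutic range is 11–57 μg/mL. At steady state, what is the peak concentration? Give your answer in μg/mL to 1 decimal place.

30.5 μg/mL

k = ln2/t½ = ln2/47 ≈ 0.014748 h⁻¹; fraction remaining f = e^(−kτ) = e^(−0.014748×101) ≈ 0.2255.
At steady state, accumulation factor R = 1/(1 − e^(−kτ)) ≈ 1.2912.
Single-dose peak C₀ = D/Vd = 2247/95 ≈ 23.653 μg/mL.
Steady-state peak Cmax,ss = C₀·R ≈ 23.653 × 1.2912 ≈ 30.541 μg/mL.
Peak 30.5 μg/mL vs MTC 57 μg/mL: below toxic threshold.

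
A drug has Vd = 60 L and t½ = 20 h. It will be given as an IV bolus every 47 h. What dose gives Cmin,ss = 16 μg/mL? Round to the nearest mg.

3934 mg

τ/t½ = 47/20 ≈ 2.35, so f = (1/2)^(47/20) ≈ 0.196146.
Cmin,ss = (D/Vd)·f/(1−f), so D = Cmin,ss·Vd·(1−f)/f.
D = 16 × 60 × (1−f)/f ≈ 16 × 60 × 4.09824 ≈ 3934.31 mg.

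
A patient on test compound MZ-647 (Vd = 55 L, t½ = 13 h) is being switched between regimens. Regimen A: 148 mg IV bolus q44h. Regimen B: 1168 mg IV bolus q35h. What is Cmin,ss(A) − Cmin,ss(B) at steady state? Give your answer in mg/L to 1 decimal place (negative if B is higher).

Regimen A: f = (1/2)^(44/13) ≈ 0.0957; Cmin,ss = (148/55)·f/(1−f) ≈ 0.285 mg/L.
Regimen B: f = (1/2)^(35/13) ≈ 0.1547; Cmin,ss = (1168/55)·f/(1−f) ≈ 3.887 mg/L.
Difference ≈ 0.285 − 3.887 ≈ -3.602 mg/L.

-3.6 mg/L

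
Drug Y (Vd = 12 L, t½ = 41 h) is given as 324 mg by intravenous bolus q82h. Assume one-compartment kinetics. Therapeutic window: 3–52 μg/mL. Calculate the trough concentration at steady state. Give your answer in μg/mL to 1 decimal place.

9.0 μg/mL

The dosing interval is 2 half-lives, so f = 2^(−2) = 0.25.
Accumulation ratio R = 1/(1 − f) = 1/0.75 = 4/3.
Single-dose peak C₀ = D/Vd = 324/12 = 27 μg/mL.
Steady-state peak Cmax,ss = C₀·R = 27 × 4/3 ≈ 36.000 μg/mL.
Steady-state trough Cmin,ss = Cmax,ss·f ≈ 36.000 × 0.25 ≈ 9.000 μg/mL.
Trough 9.0 μg/mL vs MEC 3 μg/mL: adequate.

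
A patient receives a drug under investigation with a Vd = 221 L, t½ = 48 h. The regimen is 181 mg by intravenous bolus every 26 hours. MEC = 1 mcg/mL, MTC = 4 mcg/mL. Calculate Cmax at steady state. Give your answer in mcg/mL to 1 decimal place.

k = ln2/t½ = ln2/48 ≈ 0.014441 h⁻¹; fraction remaining f = e^(−kτ) = e^(−0.014441×26) ≈ 0.6870.
Accumulation ratio R = 1/(1 − f) ≈ 1/0.3130 ≈ 3.1949.
Each bolus raises the concentration by D/Vd = 181/221 ≈ 0.819 mcg/mL.
Steady-state peak Cmax,ss = C₀·R ≈ 0.819 × 3.1949 ≈ 2.617 mcg/mL.
Peak 2.6 mcg/mL vs MTC 4 mcg/mL: below toxic threshold.

2.6 mcg/mL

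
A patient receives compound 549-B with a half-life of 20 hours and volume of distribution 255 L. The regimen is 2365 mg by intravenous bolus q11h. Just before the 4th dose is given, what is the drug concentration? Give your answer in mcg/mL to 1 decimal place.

f = (1/2)^(τ/t½) = (1/2)^(11/20) ≈ 0.6830.
C₀ = D/Vd = 2365/255 ≈ 9.275 mcg/mL.
Before the 4th dose, 3 doses have been given. Superposition: Cmin = C₀·(f + f² + … + f^3).
≈ 9.275 × (0.6830 + 0.4665 + 0.3186) ≈ 9.275 × 1.4681 ≈ 13.617 mcg/mL.

13.6 mcg/mL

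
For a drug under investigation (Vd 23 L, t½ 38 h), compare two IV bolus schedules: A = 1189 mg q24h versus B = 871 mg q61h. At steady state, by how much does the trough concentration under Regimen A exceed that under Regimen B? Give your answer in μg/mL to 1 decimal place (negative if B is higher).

Regimen A: f = (1/2)^(24/38) ≈ 0.6455; Cmin,ss = (1189/23)·f/(1−f) ≈ 94.131 μg/mL.
Regimen B: f = (1/2)^(61/38) ≈ 0.3287; Cmin,ss = (871/23)·f/(1−f) ≈ 18.543 μg/mL.
Difference ≈ 94.131 − 18.543 ≈ 75.588 μg/mL.

75.6 μg/mL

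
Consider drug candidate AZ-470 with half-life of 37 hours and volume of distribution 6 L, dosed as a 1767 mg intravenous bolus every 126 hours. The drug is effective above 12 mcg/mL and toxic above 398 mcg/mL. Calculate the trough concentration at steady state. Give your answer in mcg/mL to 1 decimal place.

Over one 126-h interval, 126/37 ≈ 3.4054 half-lives elapse, leaving f ≈ 0.0944 of each dose.
Accumulation ratio R = 1/(1 − f) ≈ 1/0.9056 ≈ 1.1042.
Each bolus raises the concentration by D/Vd = 1767/6 ≈ 294.500 mcg/mL.
Cmax,ss = C₀/(1 − f) ≈ 294.500/0.9056 ≈ 325.199 mcg/mL.
One interval later, Cmin,ss = Cmax,ss·e^(−kτ) ≈ 325.199 × 0.0944 ≈ 30.699 mcg/mL.
Trough 30.7 mcg/mL vs MEC 12 mcg/mL: adequate.

30.7 mcg/mL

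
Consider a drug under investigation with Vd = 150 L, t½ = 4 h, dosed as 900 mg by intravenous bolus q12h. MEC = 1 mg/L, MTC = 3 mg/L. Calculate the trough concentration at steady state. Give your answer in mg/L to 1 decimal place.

The dosing interval is 3 half-lives, so f = 2^(−3) = 0.125.
Accumulation ratio R = 1/(1 − f) = 1/0.875 = 8/7.
Single-dose peak C₀ = D/Vd = 900/150 = 6 mg/L.
Steady-state peak Cmax,ss = C₀·R = 6 × 8/7 ≈ 6.857 mg/L.
Steady-state trough Cmin,ss = Cmax,ss·f ≈ 6.857 × 0.125 ≈ 0.857 mg/L.
Trough 0.9 mg/L vs MEC 1 mg/L: subtherapeutic.

0.9 mg/L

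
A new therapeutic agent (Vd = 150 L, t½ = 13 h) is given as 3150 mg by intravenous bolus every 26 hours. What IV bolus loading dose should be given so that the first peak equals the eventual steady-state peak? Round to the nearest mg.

f = (1/2)^(26/13) ≈ 0.250000; accumulation ratio R = 1/(1−f) ≈ 1.33333.
Loading dose to hit Cmax,ss on first dose: D_load = D_maint·R ≈ 3150 × 1.33333 ≈ 4199.99 mg.

4200 mg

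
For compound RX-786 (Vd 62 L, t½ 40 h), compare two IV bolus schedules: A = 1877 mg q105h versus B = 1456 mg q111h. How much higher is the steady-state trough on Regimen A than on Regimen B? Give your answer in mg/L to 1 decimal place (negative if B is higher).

1.8 mg/L

Regimen A: f = (1/2)^(105/40) ≈ 0.1621; Cmin,ss = (1877/62)·f/(1−f) ≈ 5.857 mg/L.
Regimen B: f = (1/2)^(111/40) ≈ 0.1461; Cmin,ss = (1456/62)·f/(1−f) ≈ 4.018 mg/L.
Difference ≈ 5.857 − 4.018 ≈ 1.839 mg/L.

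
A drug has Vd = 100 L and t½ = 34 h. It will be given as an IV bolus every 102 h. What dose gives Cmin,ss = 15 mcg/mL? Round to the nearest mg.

τ/t½ = 102/34 ≈ 3, so f = (1/2)^(102/34) ≈ 0.125000.
Cmin,ss = (D/Vd)·f/(1−f), so D = Cmin,ss·Vd·(1−f)/f.
D = 15 × 100 × (1−f)/f ≈ 15 × 100 × 7.00000 ≈ 10500.00 mg.

10500 mg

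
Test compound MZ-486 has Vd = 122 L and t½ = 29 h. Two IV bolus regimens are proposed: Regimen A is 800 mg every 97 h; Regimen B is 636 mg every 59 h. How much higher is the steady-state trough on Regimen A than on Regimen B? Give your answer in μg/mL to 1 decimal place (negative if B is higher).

-1.0 μg/mL

Regimen A: f = (1/2)^(97/29) ≈ 0.0984; Cmin,ss = (800/122)·f/(1−f) ≈ 0.716 μg/mL.
Regimen B: f = (1/2)^(59/29) ≈ 0.2441; Cmin,ss = (636/122)·f/(1−f) ≈ 1.683 μg/mL.
Difference ≈ 0.716 − 1.683 ≈ -0.967 μg/mL.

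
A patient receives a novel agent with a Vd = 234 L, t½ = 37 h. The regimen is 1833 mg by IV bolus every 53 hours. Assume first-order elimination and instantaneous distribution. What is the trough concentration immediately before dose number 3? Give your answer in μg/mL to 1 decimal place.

4.0 μg/mL

f = (1/2)^(τ/t½) = (1/2)^(53/37) ≈ 0.3705.
C₀ = D/Vd = 1833/234 ≈ 7.833 μg/mL.
Before the 3rd dose, 2 doses have been given. Superposition: Cmin = C₀·(f + f²).
≈ 7.833 × (0.3705 + 0.1373) ≈ 7.833 × 0.5078 ≈ 3.978 μg/mL.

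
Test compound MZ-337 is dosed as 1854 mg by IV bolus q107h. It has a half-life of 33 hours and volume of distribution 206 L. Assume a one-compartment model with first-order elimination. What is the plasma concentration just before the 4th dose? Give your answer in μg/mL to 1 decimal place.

f = (1/2)^(τ/t½) = (1/2)^(107/33) ≈ 0.1057.
C₀ = D/Vd = 1854/206 ≈ 9.000 μg/mL.
Before the 4th dose, 3 doses have been given. Superposition: Cmin = C₀·(f + f² + … + f^3).
≈ 9.000 × (0.1057 + 0.0112 + 0.0012) ≈ 9.000 × 0.1181 ≈ 1.063 μg/mL.

1.1 μg/mL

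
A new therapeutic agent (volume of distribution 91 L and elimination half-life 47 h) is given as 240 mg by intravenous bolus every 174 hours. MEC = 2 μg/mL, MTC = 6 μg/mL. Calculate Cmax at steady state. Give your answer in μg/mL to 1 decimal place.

2.9 μg/mL

τ/t½ = 174/47 ≈ 3.7021, so fraction remaining f = (1/2)^(174/47) ≈ 0.0768.
At steady state, accumulation factor R = 1/(1 − e^(−kτ)) ≈ 1.0832.
Single-dose peak C₀ = D/Vd = 240/91 ≈ 2.637 μg/mL.
Steady-state peak Cmax,ss = C₀·R ≈ 2.637 × 1.0832 ≈ 2.856 μg/mL.
Peak 2.9 μg/mL vs MTC 6 μg/mL: below toxic threshold.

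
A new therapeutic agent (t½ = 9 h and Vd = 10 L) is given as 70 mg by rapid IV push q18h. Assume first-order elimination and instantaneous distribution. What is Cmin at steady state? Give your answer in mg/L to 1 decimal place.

τ = 18 h = 2 half-lives, so f = (1/2)^2 = 0.25.
At steady state, R = 1/(1 − 0.25) = 4/3.
Single-dose peak C₀ = D/Vd = 70/10 = 7 mg/L.
Steady-state peak Cmax,ss = C₀·R = 7 × 4/3 ≈ 9.333 mg/L.
Steady-state trough Cmin,ss = Cmax,ss·f ≈ 9.333 × 0.25 ≈ 2.333 mg/L.

2.3 mg/L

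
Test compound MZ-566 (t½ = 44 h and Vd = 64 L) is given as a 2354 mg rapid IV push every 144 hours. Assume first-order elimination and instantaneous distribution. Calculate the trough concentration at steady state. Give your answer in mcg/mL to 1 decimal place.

k = ln2/t½ = ln2/44 ≈ 0.015753 h⁻¹; fraction remaining f = e^(−kτ) = e^(−0.015753×144) ≈ 0.1035.
Accumulation ratio R = 1/(1 − f) ≈ 1/0.8965 ≈ 1.1154.
Single-dose peak C₀ = D/Vd = 2354/64 ≈ 36.781 mcg/mL.
Steady-state peak Cmax,ss = C₀·R ≈ 36.781 × 1.1154 ≈ 41.026 mcg/mL.
Steady-state trough Cmin,ss = Cmax,ss·f ≈ 41.026 × 0.1035 ≈ 4.246 mcg/mL.

4.2 mcg/mL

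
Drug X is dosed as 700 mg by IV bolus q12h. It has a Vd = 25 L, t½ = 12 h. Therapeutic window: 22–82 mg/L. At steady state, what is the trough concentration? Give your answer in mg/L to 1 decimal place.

The dosing interval is 1 half-life, so f = 2^(−1) = 0.5.
Accumulation ratio R = 1/(1 − f) = 1/0.5 = 2/1.
Single-dose peak C₀ = D/Vd = 700/25 = 28 mg/L.
Steady-state peak Cmax,ss = C₀·R = 28 × 2/1 ≈ 56.000 mg/L.
Steady-state trough Cmin,ss = Cmax,ss·f ≈ 56.000 × 0.5 ≈ 28.000 mg/L.
Trough 28.0 mg/L vs MEC 22 mg/L: adequate.

28.0 mg/L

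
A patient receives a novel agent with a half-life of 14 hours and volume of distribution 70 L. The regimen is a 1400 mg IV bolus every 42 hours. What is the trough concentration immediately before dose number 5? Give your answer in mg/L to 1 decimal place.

f = (1/2)^(τ/t½) = (1/2)^(42/14) ≈ 0.1250.
C₀ = D/Vd = 1400/70 ≈ 20.000 mg/L.
Before the 5th dose, 4 doses have been given. Superposition: Cmin = C₀·(f + f² + … + f^4).
≈ 20.000 × (0.1250 + 0.0156 + 0.0020 + 0.0002) ≈ 20.000 × 0.1428 ≈ 2.856 mg/L.

2.9 mg/L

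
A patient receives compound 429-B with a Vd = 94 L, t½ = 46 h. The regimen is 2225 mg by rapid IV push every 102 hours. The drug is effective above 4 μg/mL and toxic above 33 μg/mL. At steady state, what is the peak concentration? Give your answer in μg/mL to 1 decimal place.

30.2 μg/mL

Over one 102-h interval, 102/46 ≈ 2.2174 half-lives elapse, leaving f ≈ 0.2150 of each dose.
Accumulation ratio R = 1/(1 − f) ≈ 1/0.7850 ≈ 1.2739.
Single-dose peak C₀ = D/Vd = 2225/94 ≈ 23.670 μg/mL.
Steady-state peak Cmax,ss = C₀·R ≈ 23.670 × 1.2739 ≈ 30.153 μg/mL.
Peak 30.2 μg/mL vs MTC 33 μg/mL: below toxic threshold.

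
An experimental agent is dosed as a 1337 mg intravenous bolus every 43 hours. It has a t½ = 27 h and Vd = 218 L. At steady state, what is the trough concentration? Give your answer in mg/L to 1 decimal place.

3.0 mg/L

k = ln2/t½ = ln2/27 ≈ 0.025672 h⁻¹; fraction remaining f = e^(−kτ) = e^(−0.025672×43) ≈ 0.3316.
Accumulation ratio R = 1/(1 − f) ≈ 1/0.6684 ≈ 1.4961.
Single-dose peak C₀ = D/Vd = 1337/218 ≈ 6.133 mg/L.
Cmax,ss = C₀/(1 − f) ≈ 6.133/0.6684 ≈ 9.176 mg/L.
Steady-state trough Cmin,ss = Cmax,ss·f ≈ 9.176 × 0.3316 ≈ 3.043 mg/L.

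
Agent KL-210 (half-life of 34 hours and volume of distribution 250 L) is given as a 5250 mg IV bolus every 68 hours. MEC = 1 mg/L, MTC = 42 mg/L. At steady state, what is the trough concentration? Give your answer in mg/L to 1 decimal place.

τ = 68 h = 2 half-lives, so f = (1/2)^2 = 0.25.
At steady state, R = 1/(1 − 0.25) = 4/3.
Single-dose peak C₀ = D/Vd = 5250/250 = 21 mg/L.
Steady-state peak Cmax,ss = C₀·R = 21 × 4/3 ≈ 28.000 mg/L.
Steady-state trough Cmin,ss = Cmax,ss·f ≈ 28.000 × 0.25 ≈ 7.000 mg/L.
Trough 7.0 mg/L vs MEC 1 mg/L: adequate.

7.0 mg/L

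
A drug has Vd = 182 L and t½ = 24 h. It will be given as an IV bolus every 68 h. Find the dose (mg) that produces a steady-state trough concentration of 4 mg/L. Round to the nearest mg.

τ/t½ = 68/24 ≈ 2.8333, so f = (1/2)^(68/24) ≈ 0.140308.
Cmin,ss = (D/Vd)·f/(1−f), so D = Cmin,ss·Vd·(1−f)/f.
D = 4 × 182 × (1−f)/f ≈ 4 × 182 × 6.12718 ≈ 4460.59 mg.

4461 mg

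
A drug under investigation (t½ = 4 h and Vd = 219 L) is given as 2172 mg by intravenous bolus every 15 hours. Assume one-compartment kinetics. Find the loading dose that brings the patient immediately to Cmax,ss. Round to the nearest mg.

2346 mg

f = (1/2)^(15/4) ≈ 0.074325; accumulation ratio R = 1/(1−f) ≈ 1.08029.
Loading dose to hit Cmax,ss on first dose: D_load = D_maint·R ≈ 2172 × 1.08029 ≈ 2346.39 mg.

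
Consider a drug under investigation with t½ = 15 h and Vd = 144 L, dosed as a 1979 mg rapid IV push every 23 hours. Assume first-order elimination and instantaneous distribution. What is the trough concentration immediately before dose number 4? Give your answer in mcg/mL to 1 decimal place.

f = (1/2)^(τ/t½) = (1/2)^(23/15) ≈ 0.3455.
C₀ = D/Vd = 1979/144 ≈ 13.743 mcg/mL.
Before the 4th dose, 3 doses have been given. Superposition: Cmin = C₀·(f + f² + … + f^3).
≈ 13.743 × (0.3455 + 0.1194 + 0.0412) ≈ 13.743 × 0.5061 ≈ 6.955 mcg/mL.

7.0 mcg/mL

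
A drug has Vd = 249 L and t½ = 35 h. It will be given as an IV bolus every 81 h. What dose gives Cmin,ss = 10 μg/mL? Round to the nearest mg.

τ/t½ = 81/35 ≈ 2.3143, so f = (1/2)^(81/35) ≈ 0.201062.
Cmin,ss = (D/Vd)·f/(1−f), so D = Cmin,ss·Vd·(1−f)/f.
D = 10 × 249 × (1−f)/f ≈ 10 × 249 × 3.97359 ≈ 9894.24 mg.

9894 mg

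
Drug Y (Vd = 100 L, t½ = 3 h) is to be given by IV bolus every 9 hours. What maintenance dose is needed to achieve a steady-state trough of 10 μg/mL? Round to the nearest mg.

7000 mg

τ/t½ = 9/3 ≈ 3, so f = (1/2)^(9/3) ≈ 0.125000.
Cmin,ss = (D/Vd)·f/(1−f), so D = Cmin,ss·Vd·(1−f)/f.
D = 10 × 100 × (1−f)/f ≈ 10 × 100 × 7.00000 ≈ 7000.00 mg.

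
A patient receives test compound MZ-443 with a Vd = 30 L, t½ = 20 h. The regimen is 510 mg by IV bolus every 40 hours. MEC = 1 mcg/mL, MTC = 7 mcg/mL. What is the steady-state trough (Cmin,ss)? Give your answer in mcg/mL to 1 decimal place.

5.7 mcg/mL

The dosing interval is 2 half-lives, so f = 2^(−2) = 0.25.
Accumulation ratio R = 1/(1 − f) = 1/0.75 = 4/3.
Single-dose peak C₀ = D/Vd = 510/30 = 17 mcg/mL.
Steady-state peak Cmax,ss = C₀·R = 17 × 4/3 ≈ 22.667 mcg/mL.
Steady-state trough Cmin,ss = Cmax,ss·f ≈ 22.667 × 0.25 ≈ 5.667 mcg/mL.
Trough 5.7 mcg/mL vs MEC 1 mcg/mL: adequate.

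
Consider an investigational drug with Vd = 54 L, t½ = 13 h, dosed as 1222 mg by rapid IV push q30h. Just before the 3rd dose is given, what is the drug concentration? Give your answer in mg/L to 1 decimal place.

5.5 mg/L

f = (1/2)^(τ/t½) = (1/2)^(30/13) ≈ 0.2020.
C₀ = D/Vd = 1222/54 ≈ 22.630 mg/L.
Before the 3rd dose, 2 doses have been given. Superposition: Cmin = C₀·(f + f²).
≈ 22.630 × (0.2020 + 0.0408) ≈ 22.630 × 0.2428 ≈ 5.495 mg/L.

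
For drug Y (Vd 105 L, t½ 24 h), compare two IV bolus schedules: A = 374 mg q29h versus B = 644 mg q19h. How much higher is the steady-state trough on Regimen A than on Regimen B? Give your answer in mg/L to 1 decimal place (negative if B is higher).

Regimen A: f = (1/2)^(29/24) ≈ 0.4328; Cmin,ss = (374/105)·f/(1−f) ≈ 2.718 mg/L.
Regimen B: f = (1/2)^(19/24) ≈ 0.5777; Cmin,ss = (644/105)·f/(1−f) ≈ 8.390 mg/L.
Difference ≈ 2.718 − 8.390 ≈ -5.672 mg/L.

-5.7 mg/L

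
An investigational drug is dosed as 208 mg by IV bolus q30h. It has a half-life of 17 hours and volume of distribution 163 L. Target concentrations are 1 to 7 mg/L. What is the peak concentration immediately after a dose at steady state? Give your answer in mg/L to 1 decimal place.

1.8 mg/L

Over one 30-h interval, 30/17 ≈ 1.7647 half-lives elapse, leaving f ≈ 0.2943 of each dose.
At steady state, accumulation factor R = 1/(1 − e^(−kτ)) ≈ 1.4170.
Each bolus raises the concentration by D/Vd = 208/163 ≈ 1.276 mg/L.
Cmax,ss = C₀/(1 − f) ≈ 1.276/0.7057 ≈ 1.808 mg/L.
Peak 1.8 mg/L vs MTC 7 mg/L: below toxic threshold.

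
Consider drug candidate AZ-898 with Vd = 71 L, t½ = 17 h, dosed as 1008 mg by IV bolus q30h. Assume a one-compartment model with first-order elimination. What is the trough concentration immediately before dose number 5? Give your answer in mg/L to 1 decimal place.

5.9 mg/L

f = (1/2)^(τ/t½) = (1/2)^(30/17) ≈ 0.2943.
C₀ = D/Vd = 1008/71 ≈ 14.197 mg/L.
Before the 5th dose, 4 doses have been given. Superposition: Cmin = C₀·(f + f² + … + f^4).
≈ 14.197 × (0.2943 + 0.0866 + 0.0255 + 0.0075) ≈ 14.197 × 0.4139 ≈ 5.876 mg/L.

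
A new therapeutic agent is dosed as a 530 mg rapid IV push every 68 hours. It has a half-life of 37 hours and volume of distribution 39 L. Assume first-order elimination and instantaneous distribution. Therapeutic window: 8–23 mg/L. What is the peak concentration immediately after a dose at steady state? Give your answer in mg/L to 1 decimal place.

18.9 mg/L

k = ln2/t½ = ln2/37 ≈ 0.018734 h⁻¹; fraction remaining f = e^(−kτ) = e^(−0.018734×68) ≈ 0.2797.
At steady state, accumulation factor R = 1/(1 − e^(−kτ)) ≈ 1.3883.
Each bolus raises the concentration by D/Vd = 530/39 ≈ 13.590 mg/L.
Cmax,ss = C₀/(1 − f) ≈ 13.590/0.7203 ≈ 18.867 mg/L.
Peak 18.9 mg/L vs MTC 23 mg/L: below toxic threshold.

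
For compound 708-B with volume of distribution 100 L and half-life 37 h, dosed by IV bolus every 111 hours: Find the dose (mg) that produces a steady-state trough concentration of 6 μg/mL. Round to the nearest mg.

4200 mg

τ/t½ = 111/37 ≈ 3, so f = (1/2)^(111/37) ≈ 0.125000.
Cmin,ss = (D/Vd)·f/(1−f), so D = Cmin,ss·Vd·(1−f)/f.
D = 6 × 100 × (1−f)/f ≈ 6 × 100 × 7.00000 ≈ 4200.00 mg.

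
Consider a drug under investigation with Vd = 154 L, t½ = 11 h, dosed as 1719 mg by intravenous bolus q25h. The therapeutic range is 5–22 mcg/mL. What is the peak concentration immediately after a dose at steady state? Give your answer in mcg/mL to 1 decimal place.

Over one 25-h interval, 25/11 ≈ 2.2727 half-lives elapse, leaving f ≈ 0.2069 of each dose.
At steady state, accumulation factor R = 1/(1 − e^(−kτ)) ≈ 1.2609.
Single-dose peak C₀ = D/Vd = 1719/154 ≈ 11.162 mcg/mL.
Steady-state peak Cmax,ss = C₀·R ≈ 11.162 × 1.2609 ≈ 14.074 mcg/mL.
Peak 14.1 mcg/mL vs MTC 22 mcg/mL: below toxic threshold.

14.1 mcg/mL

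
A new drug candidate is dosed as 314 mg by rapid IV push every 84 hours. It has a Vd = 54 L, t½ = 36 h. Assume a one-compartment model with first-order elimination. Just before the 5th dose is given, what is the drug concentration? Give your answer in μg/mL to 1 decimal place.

1.4 μg/mL

f = (1/2)^(τ/t½) = (1/2)^(84/36) ≈ 0.1984.
C₀ = D/Vd = 314/54 ≈ 5.815 μg/mL.
Before the 5th dose, 4 doses have been given. Superposition: Cmin = C₀·(f + f² + … + f^4).
≈ 5.815 × (0.1984 + 0.0394 + 0.0078 + 0.0015) ≈ 5.815 × 0.2471 ≈ 1.437 μg/mL.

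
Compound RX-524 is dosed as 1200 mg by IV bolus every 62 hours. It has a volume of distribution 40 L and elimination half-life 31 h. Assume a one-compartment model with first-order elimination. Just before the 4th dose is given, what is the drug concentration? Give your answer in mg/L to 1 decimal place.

9.8 mg/L

f = (1/2)^(τ/t½) = (1/2)^(62/31) ≈ 0.2500.
C₀ = D/Vd = 1200/40 ≈ 30.000 mg/L.
Before the 4th dose, 3 doses have been given. Superposition: Cmin = C₀·(f + f² + … + f^3).
≈ 30.000 × (0.2500 + 0.0625 + 0.0156) ≈ 30.000 × 0.3281 ≈ 9.843 mg/L.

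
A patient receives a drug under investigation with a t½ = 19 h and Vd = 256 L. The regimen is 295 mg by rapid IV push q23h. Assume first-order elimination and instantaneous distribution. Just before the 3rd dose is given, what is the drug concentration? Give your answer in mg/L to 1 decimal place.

f = (1/2)^(τ/t½) = (1/2)^(23/19) ≈ 0.4321.
C₀ = D/Vd = 295/256 ≈ 1.152 mg/L.
Before the 3rd dose, 2 doses have been given. Superposition: Cmin = C₀·(f + f²).
≈ 1.152 × (0.4321 + 0.1867) ≈ 1.152 × 0.6188 ≈ 0.713 mg/L.

0.7 mg/L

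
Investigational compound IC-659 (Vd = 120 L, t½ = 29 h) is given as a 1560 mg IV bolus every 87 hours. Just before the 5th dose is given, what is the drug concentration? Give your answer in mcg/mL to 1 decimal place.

f = (1/2)^(τ/t½) = (1/2)^(87/29) ≈ 0.1250.
C₀ = D/Vd = 1560/120 ≈ 13.000 mcg/mL.
Before the 5th dose, 4 doses have been given. Superposition: Cmin = C₀·(f + f² + … + f^4).
≈ 13.000 × (0.1250 + 0.0156 + 0.0020 + 0.0002) ≈ 13.000 × 0.1428 ≈ 1.856 mcg/mL.

1.9 mcg/mL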